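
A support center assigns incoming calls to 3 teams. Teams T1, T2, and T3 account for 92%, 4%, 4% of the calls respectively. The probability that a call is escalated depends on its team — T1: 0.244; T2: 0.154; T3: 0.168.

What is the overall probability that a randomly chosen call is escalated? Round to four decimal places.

By the law of total probability,
P(E) = P(E|T1)·P(T1) + P(E|T2)·P(T2) + P(E|T3)·P(T3)
      = 0.244·0.92 + 0.154·0.04 + 0.168·0.04
      = 0.22448 + 0.00616 + 0.00672 = 0.23736

P(E) ≈ 0.2374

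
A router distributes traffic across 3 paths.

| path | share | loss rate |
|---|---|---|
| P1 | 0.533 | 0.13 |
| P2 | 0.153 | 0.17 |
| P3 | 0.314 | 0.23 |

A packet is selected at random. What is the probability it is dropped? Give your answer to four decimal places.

Using total probability over the partition,
P(L) = P(L|P1)·P(P1) + P(L|P2)·P(P2) + P(L|P3)·P(P3)
      = 0.13·0.533 + 0.17·0.153 + 0.23·0.314
      = 0.06929 + 0.02601 + 0.07222 = 0.16752

0.1675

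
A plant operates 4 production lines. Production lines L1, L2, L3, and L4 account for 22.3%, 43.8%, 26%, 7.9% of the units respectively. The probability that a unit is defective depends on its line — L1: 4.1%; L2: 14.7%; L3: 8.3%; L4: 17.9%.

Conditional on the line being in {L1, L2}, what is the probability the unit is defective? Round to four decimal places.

0.1112

Let S = {L1, L2}.
P(S) = 0.223 + 0.438 = 0.661.
P(D ∩ S) = 0.041·0.223 + 0.147·0.438 = 0.009143 + 0.064386 = 0.073529.
P(D | S) = 0.073529 / 0.661 = 0.111239…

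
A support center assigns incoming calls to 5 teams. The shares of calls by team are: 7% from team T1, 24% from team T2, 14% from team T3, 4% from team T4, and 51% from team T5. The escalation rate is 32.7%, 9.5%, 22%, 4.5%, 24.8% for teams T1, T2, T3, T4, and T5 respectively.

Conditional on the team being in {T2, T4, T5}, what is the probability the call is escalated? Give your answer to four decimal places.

0.1912

Let S = {T2, T4, T5}.
P(S) = 0.24 + 0.04 + 0.51 = 0.79.
P(E ∩ S) = 0.095·0.24 + 0.045·0.04 + 0.248·0.51 = 0.0228 + 0.0018 + 0.12648 = 0.15108.
P(E | S) = 0.15108 / 0.79 = 0.191241…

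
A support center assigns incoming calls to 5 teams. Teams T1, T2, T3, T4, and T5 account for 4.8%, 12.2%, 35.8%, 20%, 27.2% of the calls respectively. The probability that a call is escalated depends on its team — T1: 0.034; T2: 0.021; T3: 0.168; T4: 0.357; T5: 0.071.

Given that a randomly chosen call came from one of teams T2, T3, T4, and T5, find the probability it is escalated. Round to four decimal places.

Let S = {T2, T3, T4, T5}.
P(S) = 0.122 + 0.358 + 0.2 + 0.272 = 0.952.
P(E ∩ S) = 0.021·0.122 + 0.168·0.358 + 0.357·0.2 + 0.071·0.272 = 0.002562 + 0.060144 + 0.0714 + 0.019312 = 0.153418.
P(E | S) = 0.153418 / 0.952 = 0.161153…

P(E|S) ≈ 0.1612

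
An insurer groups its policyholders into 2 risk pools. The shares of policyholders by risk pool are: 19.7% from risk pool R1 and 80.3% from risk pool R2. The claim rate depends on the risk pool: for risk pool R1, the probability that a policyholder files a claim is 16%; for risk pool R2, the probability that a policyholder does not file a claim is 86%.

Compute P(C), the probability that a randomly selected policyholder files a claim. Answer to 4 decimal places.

P(C) ≈ 0.1439

P(C|R2) = 1 − 0.86 = 0.14.
P(C) = P(C|R1)·P(R1) + P(C|R2)·P(R2)
      = 0.16·0.197 + 0.14·0.803
      = 0.03152 + 0.11242 = 0.14394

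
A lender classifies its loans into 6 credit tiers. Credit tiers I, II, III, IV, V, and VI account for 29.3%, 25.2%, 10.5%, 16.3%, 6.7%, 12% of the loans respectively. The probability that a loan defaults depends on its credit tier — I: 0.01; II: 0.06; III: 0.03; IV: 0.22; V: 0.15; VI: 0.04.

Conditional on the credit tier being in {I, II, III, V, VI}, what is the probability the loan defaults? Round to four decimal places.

Let S = {I, II, III, V, VI}.
P(S) = 0.293 + 0.252 + 0.105 + 0.067 + 0.12 = 0.837.
P(D ∩ S) = 0.01·0.293 + 0.06·0.252 + 0.03·0.105 + 0.15·0.067 + 0.04·0.12 = 0.00293 + 0.01512 + 0.00315 + 0.01005 + 0.0048 = 0.03605.
P(D | S) = 0.03605 / 0.837 = 0.043070…

0.0431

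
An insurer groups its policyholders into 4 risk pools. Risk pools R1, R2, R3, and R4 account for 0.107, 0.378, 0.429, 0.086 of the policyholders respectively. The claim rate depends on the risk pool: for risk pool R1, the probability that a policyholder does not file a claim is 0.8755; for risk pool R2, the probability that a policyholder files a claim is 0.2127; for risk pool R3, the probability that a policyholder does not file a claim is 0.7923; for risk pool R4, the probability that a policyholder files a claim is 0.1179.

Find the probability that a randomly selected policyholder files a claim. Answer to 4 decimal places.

P(C) ≈ 0.1930

P(C|R1) = 1 − 0.8755 = 0.1245.
P(C|R3) = 1 − 0.7923 = 0.2077.
Using total probability over the partition,
P(C) = P(C|R1)·P(R1) + P(C|R2)·P(R2) + P(C|R3)·P(R3) + P(C|R4)·P(R4)
      = 0.1245·0.107 + 0.2127·0.378 + 0.2077·0.429 + 0.1179·0.086
      = 0.0133215 + 0.0804006 + 0.0891033 + 0.0101394 = 0.1929648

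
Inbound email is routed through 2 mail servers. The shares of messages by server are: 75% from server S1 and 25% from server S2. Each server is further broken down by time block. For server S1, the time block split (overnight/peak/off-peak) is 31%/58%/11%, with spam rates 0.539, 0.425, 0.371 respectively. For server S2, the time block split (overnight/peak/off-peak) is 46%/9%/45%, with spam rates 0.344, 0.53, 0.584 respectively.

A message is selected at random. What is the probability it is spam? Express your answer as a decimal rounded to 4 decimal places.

P(S|S1) = 0.31·0.539 + 0.58·0.425 + 0.11·0.371 = 0.16709 + 0.2465 + 0.04081 = 0.4544
P(S|S2) = 0.46·0.344 + 0.09·0.53 + 0.45·0.584 = 0.15824 + 0.0477 + 0.2628 = 0.46874
Then overall,
P(S) = 0.75·0.4544 + 0.25·0.46874
      = 0.3408 + 0.117185 = 0.457985

0.4580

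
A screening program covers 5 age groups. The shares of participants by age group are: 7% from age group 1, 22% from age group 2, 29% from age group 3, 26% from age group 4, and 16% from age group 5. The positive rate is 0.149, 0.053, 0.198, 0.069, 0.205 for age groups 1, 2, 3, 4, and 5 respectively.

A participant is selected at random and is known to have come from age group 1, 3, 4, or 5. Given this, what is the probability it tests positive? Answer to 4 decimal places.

Let S = {1, 3, 4, 5}.
P(S) = 0.07 + 0.29 + 0.26 + 0.16 = 0.78.
P(T ∩ S) = 0.149·0.07 + 0.198·0.29 + 0.069·0.26 + 0.205·0.16 = 0.01043 + 0.05742 + 0.01794 + 0.0328 = 0.11859.
P(T | S) = 0.11859 / 0.78 = 0.152038…

0.1520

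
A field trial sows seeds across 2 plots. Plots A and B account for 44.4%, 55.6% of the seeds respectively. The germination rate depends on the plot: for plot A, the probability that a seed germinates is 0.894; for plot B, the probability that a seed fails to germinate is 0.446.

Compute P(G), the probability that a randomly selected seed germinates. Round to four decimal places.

P(G|B) = 1 − 0.446 = 0.554.
P(G) = P(G|A)·P(A) + P(G|B)·P(B)
      = 0.894·0.444 + 0.554·0.556
      = 0.396936 + 0.308024 = 0.70496

P(G) ≈ 0.7050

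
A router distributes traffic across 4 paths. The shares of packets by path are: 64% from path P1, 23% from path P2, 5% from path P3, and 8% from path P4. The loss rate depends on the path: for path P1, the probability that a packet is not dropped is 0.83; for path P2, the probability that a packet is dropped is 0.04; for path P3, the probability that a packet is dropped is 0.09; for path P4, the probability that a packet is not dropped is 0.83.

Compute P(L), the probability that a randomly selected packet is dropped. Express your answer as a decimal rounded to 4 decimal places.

P(L|P1) = 1 − 0.83 = 0.17.
P(L|P4) = 1 − 0.83 = 0.17.
Using total probability over the partition,
P(L) = P(L|P1)·P(P1) + P(L|P2)·P(P2) + P(L|P3)·P(P3) + P(L|P4)·P(P4)
      = 0.17·0.64 + 0.04·0.23 + 0.09·0.05 + 0.17·0.08
      = 0.1088 + 0.0092 + 0.0045 + 0.0136 = 0.1361

0.1361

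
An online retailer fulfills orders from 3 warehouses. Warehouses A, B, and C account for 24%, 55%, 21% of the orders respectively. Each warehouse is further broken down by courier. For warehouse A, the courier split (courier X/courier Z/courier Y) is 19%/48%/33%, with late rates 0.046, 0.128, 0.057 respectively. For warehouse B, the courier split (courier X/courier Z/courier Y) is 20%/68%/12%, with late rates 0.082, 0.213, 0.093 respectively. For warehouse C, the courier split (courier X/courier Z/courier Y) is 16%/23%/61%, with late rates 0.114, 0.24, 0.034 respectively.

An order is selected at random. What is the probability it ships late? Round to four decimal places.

P(L|A) = 0.19·0.046 + 0.48·0.128 + 0.33·0.057 = 0.00874 + 0.06144 + 0.01881 = 0.08899
P(L|B) = 0.2·0.082 + 0.68·0.213 + 0.12·0.093 = 0.0164 + 0.14484 + 0.01116 = 0.1724
P(L|C) = 0.16·0.114 + 0.23·0.24 + 0.61·0.034 = 0.01824 + 0.0552 + 0.02074 = 0.09418
Then overall,
P(L) = 0.24·0.08899 + 0.55·0.1724 + 0.21·0.09418
      = 0.0213576 + 0.09482 + 0.0197778 = 0.1359554

0.1360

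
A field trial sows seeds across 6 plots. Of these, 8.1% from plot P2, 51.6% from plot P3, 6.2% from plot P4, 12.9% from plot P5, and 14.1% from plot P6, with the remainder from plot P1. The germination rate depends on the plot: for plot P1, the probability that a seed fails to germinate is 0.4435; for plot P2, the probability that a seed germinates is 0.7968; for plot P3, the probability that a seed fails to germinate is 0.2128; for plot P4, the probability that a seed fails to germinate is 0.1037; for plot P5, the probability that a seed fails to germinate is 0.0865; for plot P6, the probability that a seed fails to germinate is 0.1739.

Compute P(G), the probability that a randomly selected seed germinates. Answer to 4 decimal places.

0.8001

P(P1) = 1 − (0.081 + 0.516 + 0.062 + 0.129 + 0.141) = 0.071.
P(G|P1) = 1 − 0.4435 = 0.5565.
P(G|P3) = 1 − 0.2128 = 0.7872.
P(G|P4) = 1 − 0.1037 = 0.8963.
P(G|P5) = 1 − 0.0865 = 0.9135.
P(G|P6) = 1 − 0.1739 = 0.8261.
P(G) = P(G|P1)·P(P1) + P(G|P2)·P(P2) + P(G|P3)·P(P3) + P(G|P4)·P(P4) + P(G|P5)·P(P5) + P(G|P6)·P(P6)
      = 0.5565·0.071 + 0.7968·0.081 + 0.7872·0.516 + 0.8963·0.062 + 0.9135·0.129 + 0.8261·0.141
      = 0.0395115 + 0.0645408 + 0.4061952 + 0.0555706 + 0.1178415 + 0.1164801 = 0.8001397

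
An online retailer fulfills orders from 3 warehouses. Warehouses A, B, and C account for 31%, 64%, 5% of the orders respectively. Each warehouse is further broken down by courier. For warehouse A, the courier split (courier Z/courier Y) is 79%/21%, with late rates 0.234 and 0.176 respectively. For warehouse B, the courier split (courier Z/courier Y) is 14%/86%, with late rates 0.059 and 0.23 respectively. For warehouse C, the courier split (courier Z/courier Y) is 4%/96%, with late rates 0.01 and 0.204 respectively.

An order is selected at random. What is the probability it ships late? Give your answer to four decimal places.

P(L|A) = 0.79·0.234 + 0.21·0.176 = 0.18486 + 0.03696 = 0.22182
P(L|B) = 0.14·0.059 + 0.86·0.23 = 0.00826 + 0.1978 = 0.20606
P(L|C) = 0.04·0.01 + 0.96·0.204 = 0.0004 + 0.19584 = 0.19624
Then overall,
P(L) = 0.31·0.22182 + 0.64·0.20606 + 0.05·0.19624
      = 0.0687642 + 0.1318784 + 0.009812 = 0.2104546

0.2105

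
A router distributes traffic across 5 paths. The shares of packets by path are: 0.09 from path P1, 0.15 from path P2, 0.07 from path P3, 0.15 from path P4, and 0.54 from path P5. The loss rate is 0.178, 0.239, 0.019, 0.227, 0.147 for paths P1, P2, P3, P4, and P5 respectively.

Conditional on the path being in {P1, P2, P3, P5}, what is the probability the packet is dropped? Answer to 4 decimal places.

0.1560

Let S = {P1, P2, P3, P5}.
P(S) = 0.09 + 0.15 + 0.07 + 0.54 = 0.85.
P(L ∩ S) = 0.178·0.09 + 0.239·0.15 + 0.019·0.07 + 0.147·0.54 = 0.01602 + 0.03585 + 0.00133 + 0.07938 = 0.13258.
P(L | S) = 0.13258 / 0.85 = 0.155976…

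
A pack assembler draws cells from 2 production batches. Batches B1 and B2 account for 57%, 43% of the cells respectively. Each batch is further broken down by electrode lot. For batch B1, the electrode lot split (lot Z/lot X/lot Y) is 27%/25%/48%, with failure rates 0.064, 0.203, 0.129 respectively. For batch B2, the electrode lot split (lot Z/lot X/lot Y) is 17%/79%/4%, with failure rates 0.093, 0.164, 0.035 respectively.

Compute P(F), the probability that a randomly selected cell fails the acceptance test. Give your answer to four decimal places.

P(F|B1) = 0.27·0.064 + 0.25·0.203 + 0.48·0.129 = 0.01728 + 0.05075 + 0.06192 = 0.12995
P(F|B2) = 0.17·0.093 + 0.79·0.164 + 0.04·0.035 = 0.01581 + 0.12956 + 0.0014 = 0.14677
Then overall,
P(F) = 0.57·0.12995 + 0.43·0.14677
      = 0.0740715 + 0.0631111 = 0.1371826

0.1372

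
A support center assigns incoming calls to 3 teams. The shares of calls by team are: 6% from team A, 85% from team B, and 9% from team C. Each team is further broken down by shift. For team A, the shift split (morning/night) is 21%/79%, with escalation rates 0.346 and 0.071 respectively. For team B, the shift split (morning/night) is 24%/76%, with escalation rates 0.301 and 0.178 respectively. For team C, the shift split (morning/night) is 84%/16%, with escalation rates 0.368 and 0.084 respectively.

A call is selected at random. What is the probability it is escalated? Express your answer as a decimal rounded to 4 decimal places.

0.2131

P(E|A) = 0.21·0.346 + 0.79·0.071 = 0.07266 + 0.05609 = 0.12875
P(E|B) = 0.24·0.301 + 0.76·0.178 = 0.07224 + 0.13528 = 0.20752
P(E|C) = 0.84·0.368 + 0.16·0.084 = 0.30912 + 0.01344 = 0.32256
Then overall,
P(E) = 0.06·0.12875 + 0.85·0.20752 + 0.09·0.32256
      = 0.007725 + 0.176392 + 0.0290304 = 0.2131474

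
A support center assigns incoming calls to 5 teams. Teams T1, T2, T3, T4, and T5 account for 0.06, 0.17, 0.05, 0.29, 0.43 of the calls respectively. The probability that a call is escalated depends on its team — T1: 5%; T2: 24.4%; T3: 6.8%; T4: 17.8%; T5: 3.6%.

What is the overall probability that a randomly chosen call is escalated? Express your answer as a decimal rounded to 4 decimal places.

P(E) ≈ 0.1150

P(E) = P(E|T1)·P(T1) + P(E|T2)·P(T2) + P(E|T3)·P(T3) + P(E|T4)·P(T4) + P(E|T5)·P(T5)
      = 0.05·0.06 + 0.244·0.17 + 0.068·0.05 + 0.178·0.29 + 0.036·0.43
      = 0.003 + 0.04148 + 0.0034 + 0.05162 + 0.01548 = 0.11498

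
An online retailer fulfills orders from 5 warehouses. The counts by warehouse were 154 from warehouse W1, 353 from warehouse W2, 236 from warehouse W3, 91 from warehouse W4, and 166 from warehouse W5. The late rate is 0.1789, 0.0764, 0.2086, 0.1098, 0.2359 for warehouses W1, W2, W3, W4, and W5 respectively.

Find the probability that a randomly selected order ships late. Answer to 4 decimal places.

0.1529

Total: 154 + 353 + 236 + 91 + 166 = 1000.
P(W1) = 154/1000 = 0.154. P(W2) = 353/1000 = 0.353. P(W3) = 236/1000 = 0.236. P(W4) = 91/1000 = 0.091. P(W5) = 166/1000 = 0.166.
Using total probability over the partition,
P(L) = P(L|W1)·P(W1) + P(L|W2)·P(W2) + P(L|W3)·P(W3) + P(L|W4)·P(W4) + P(L|W5)·P(W5)
      = 0.1789·0.154 + 0.0764·0.353 + 0.2086·0.236 + 0.1098·0.091 + 0.2359·0.166
      = 0.0275506 + 0.0269692 + 0.0492296 + 0.0099918 + 0.0391594 = 0.1529006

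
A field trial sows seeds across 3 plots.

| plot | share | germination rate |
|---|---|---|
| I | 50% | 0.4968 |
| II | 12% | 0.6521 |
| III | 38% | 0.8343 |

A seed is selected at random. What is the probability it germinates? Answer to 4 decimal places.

P(G) = P(G|I)·P(I) + P(G|II)·P(II) + P(G|III)·P(III)
      = 0.4968·0.5 + 0.6521·0.12 + 0.8343·0.38
      = 0.2484 + 0.078252 + 0.317034 = 0.643686

P(G) ≈ 0.6437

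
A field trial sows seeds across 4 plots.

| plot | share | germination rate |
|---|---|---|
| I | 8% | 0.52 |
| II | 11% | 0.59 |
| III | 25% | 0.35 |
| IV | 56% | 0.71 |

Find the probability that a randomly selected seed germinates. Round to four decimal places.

P(G) = P(G|I)·P(I) + P(G|II)·P(II) + P(G|III)·P(III) + P(G|IV)·P(IV)
      = 0.52·0.08 + 0.59·0.11 + 0.35·0.25 + 0.71·0.56
      = 0.0416 + 0.0649 + 0.0875 + 0.3976 = 0.5916

P(G) ≈ 0.5916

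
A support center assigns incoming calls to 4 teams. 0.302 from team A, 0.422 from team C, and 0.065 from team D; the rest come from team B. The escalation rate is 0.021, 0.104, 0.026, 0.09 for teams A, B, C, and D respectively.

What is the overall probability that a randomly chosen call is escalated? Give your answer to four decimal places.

P(B) = 1 − (0.302 + 0.422 + 0.065) = 0.211.
P(E) = P(E|A)·P(A) + P(E|B)·P(B) + P(E|C)·P(C) + P(E|D)·P(D)
      = 0.021·0.302 + 0.104·0.211 + 0.026·0.422 + 0.09·0.065
      = 0.006342 + 0.021944 + 0.010972 + 0.00585 = 0.045108

0.0451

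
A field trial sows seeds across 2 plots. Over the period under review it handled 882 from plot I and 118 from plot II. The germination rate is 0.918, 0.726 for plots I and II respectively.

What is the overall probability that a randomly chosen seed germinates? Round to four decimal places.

P(G) ≈ 0.8953

Total: 882 + 118 = 1000.
P(I) = 882/1000 = 0.882. P(II) = 118/1000 = 0.118.
P(G) = P(G|I)·P(I) + P(G|II)·P(II)
      = 0.918·0.882 + 0.726·0.118
      = 0.809676 + 0.085668 = 0.895344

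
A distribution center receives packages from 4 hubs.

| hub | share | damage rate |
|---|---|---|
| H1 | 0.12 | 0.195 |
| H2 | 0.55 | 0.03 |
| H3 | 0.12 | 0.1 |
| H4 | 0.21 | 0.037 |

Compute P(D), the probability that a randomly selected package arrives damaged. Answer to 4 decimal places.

Summing over the partition,
P(D) = P(D|H1)·P(H1) + P(D|H2)·P(H2) + P(D|H3)·P(H3) + P(D|H4)·P(H4)
      = 0.195·0.12 + 0.03·0.55 + 0.1·0.12 + 0.037·0.21
      = 0.0234 + 0.0165 + 0.012 + 0.00777 = 0.05967

P(D) ≈ 0.0597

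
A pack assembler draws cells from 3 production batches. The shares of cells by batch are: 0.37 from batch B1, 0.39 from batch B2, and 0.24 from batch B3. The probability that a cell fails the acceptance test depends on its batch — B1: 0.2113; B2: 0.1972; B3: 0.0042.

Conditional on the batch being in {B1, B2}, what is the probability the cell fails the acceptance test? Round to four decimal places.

Let S = {B1, B2}.
P(S) = 0.37 + 0.39 = 0.76.
P(F ∩ S) = 0.2113·0.37 + 0.1972·0.39 = 0.078181 + 0.076908 = 0.155089.
P(F | S) = 0.155089 / 0.76 = 0.204064…

P(F|S) ≈ 0.2041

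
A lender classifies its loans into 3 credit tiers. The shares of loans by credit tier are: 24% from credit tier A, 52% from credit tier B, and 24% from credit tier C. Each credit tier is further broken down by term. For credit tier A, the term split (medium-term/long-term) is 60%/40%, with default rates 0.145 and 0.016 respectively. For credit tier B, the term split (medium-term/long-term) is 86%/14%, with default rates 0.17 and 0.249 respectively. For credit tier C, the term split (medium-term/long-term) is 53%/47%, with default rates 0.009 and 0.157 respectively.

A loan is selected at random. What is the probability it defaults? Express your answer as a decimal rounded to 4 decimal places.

P(D|A) = 0.6·0.145 + 0.4·0.016 = 0.087 + 0.0064 = 0.0934
P(D|B) = 0.86·0.17 + 0.14·0.249 = 0.1462 + 0.03486 = 0.18106
P(D|C) = 0.53·0.009 + 0.47·0.157 = 0.00477 + 0.07379 = 0.07856
Then overall,
P(D) = 0.24·0.0934 + 0.52·0.18106 + 0.24·0.07856
      = 0.022416 + 0.0941512 + 0.0188544 = 0.1354216

0.1354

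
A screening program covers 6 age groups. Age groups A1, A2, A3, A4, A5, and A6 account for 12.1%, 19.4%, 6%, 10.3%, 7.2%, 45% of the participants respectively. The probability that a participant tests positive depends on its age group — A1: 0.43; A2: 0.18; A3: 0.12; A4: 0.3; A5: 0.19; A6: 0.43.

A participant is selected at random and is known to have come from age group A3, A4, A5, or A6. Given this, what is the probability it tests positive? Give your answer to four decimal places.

Let S = {A3, A4, A5, A6}.
P(S) = 0.06 + 0.103 + 0.072 + 0.45 = 0.685.
P(T ∩ S) = 0.12·0.06 + 0.3·0.103 + 0.19·0.072 + 0.43·0.45 = 0.0072 + 0.0309 + 0.01368 + 0.1935 = 0.24528.
P(T | S) = 0.24528 / 0.685 = 0.358073…

P(T|S) ≈ 0.3581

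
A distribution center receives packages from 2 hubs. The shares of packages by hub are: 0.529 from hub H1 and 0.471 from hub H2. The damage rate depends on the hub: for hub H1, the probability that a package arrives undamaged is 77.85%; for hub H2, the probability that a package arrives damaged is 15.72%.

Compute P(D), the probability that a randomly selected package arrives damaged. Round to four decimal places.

P(D|H1) = 1 − 0.7785 = 0.2215.
P(D) = P(D|H1)·P(H1) + P(D|H2)·P(H2)
      = 0.2215·0.529 + 0.1572·0.471
      = 0.1171735 + 0.0740412 = 0.1912147

0.1912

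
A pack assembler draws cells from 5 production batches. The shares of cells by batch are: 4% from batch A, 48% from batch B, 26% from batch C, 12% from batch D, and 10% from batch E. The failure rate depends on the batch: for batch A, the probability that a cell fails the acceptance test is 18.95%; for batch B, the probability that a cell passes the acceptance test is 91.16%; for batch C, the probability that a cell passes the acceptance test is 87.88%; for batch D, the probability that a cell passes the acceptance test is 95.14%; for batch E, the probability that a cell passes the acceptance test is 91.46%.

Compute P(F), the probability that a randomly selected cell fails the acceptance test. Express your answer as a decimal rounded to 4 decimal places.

P(F) ≈ 0.0959

P(F|B) = 1 − 0.9116 = 0.0884.
P(F|C) = 1 − 0.8788 = 0.1212.
P(F|D) = 1 − 0.9514 = 0.0486.
P(F|E) = 1 − 0.9146 = 0.0854.
P(F) = P(F|A)·P(A) + P(F|B)·P(B) + P(F|C)·P(C) + P(F|D)·P(D) + P(F|E)·P(E)
      = 0.1895·0.04 + 0.0884·0.48 + 0.1212·0.26 + 0.0486·0.12 + 0.0854·0.1
      = 0.00758 + 0.042432 + 0.031512 + 0.005832 + 0.00854 = 0.095896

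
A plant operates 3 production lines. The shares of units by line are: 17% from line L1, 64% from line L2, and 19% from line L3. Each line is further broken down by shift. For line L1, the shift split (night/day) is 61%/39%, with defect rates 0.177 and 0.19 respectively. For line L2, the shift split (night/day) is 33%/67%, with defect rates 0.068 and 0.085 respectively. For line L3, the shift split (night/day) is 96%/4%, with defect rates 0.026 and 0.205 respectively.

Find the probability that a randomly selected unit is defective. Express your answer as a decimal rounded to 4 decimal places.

P(D|L1) = 0.61·0.177 + 0.39·0.19 = 0.10797 + 0.0741 = 0.18207
P(D|L2) = 0.33·0.068 + 0.67·0.085 = 0.02244 + 0.05695 = 0.07939
P(D|L3) = 0.96·0.026 + 0.04·0.205 = 0.02496 + 0.0082 = 0.03316
By total probability over the outer partition,
P(D) = 0.17·0.18207 + 0.64·0.07939 + 0.19·0.03316
      = 0.0309519 + 0.0508096 + 0.0063004 = 0.0880619

0.0881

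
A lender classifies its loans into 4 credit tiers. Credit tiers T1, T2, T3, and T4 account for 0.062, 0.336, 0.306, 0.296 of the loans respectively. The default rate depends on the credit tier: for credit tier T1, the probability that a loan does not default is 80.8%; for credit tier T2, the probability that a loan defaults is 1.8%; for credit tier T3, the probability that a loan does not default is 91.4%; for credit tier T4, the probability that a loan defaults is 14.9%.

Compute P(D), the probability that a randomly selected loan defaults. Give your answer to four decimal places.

P(D|T1) = 1 − 0.808 = 0.192.
P(D|T3) = 1 − 0.914 = 0.086.
Using total probability over the partition,
P(D) = P(D|T1)·P(T1) + P(D|T2)·P(T2) + P(D|T3)·P(T3) + P(D|T4)·P(T4)
      = 0.192·0.062 + 0.018·0.336 + 0.086·0.306 + 0.149·0.296
      = 0.011904 + 0.006048 + 0.026316 + 0.044104 = 0.088372

0.0884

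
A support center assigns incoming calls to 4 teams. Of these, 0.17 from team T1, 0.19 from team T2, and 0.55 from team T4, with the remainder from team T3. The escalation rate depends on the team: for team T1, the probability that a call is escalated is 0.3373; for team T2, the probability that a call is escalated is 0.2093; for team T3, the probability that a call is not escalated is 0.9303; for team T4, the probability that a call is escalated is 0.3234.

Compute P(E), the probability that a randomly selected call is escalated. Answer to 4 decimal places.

P(T3) = 1 − (0.17 + 0.19 + 0.55) = 0.09.
P(E|T3) = 1 − 0.9303 = 0.0697.
Summing over the partition,
P(E) = P(E|T1)·P(T1) + P(E|T2)·P(T2) + P(E|T3)·P(T3) + P(E|T4)·P(T4)
      = 0.3373·0.17 + 0.2093·0.19 + 0.0697·0.09 + 0.3234·0.55
      = 0.057341 + 0.039767 + 0.006273 + 0.17787 = 0.281251

P(E) ≈ 0.2813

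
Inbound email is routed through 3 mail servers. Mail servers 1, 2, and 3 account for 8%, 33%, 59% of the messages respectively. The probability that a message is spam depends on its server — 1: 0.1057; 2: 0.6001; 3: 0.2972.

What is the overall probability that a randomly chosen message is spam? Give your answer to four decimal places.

P(S) = P(S|1)·P(1) + P(S|2)·P(2) + P(S|3)·P(3)
      = 0.1057·0.08 + 0.6001·0.33 + 0.2972·0.59
      = 0.008456 + 0.198033 + 0.175348 = 0.381837

P(S) ≈ 0.3818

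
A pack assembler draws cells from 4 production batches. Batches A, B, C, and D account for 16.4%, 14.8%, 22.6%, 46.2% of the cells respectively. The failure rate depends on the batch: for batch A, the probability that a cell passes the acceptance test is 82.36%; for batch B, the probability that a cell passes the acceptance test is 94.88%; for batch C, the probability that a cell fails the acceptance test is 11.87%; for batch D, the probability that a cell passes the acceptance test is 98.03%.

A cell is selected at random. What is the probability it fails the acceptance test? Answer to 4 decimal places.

P(F|A) = 1 − 0.8236 = 0.1764.
P(F|B) = 1 − 0.9488 = 0.0512.
P(F|D) = 1 − 0.9803 = 0.0197.
By the law of total probability,
P(F) = P(F|A)·P(A) + P(F|B)·P(B) + P(F|C)·P(C) + P(F|D)·P(D)
      = 0.1764·0.164 + 0.0512·0.148 + 0.1187·0.226 + 0.0197·0.462
      = 0.0289296 + 0.0075776 + 0.0268262 + 0.0091014 = 0.0724348

P(F) ≈ 0.0724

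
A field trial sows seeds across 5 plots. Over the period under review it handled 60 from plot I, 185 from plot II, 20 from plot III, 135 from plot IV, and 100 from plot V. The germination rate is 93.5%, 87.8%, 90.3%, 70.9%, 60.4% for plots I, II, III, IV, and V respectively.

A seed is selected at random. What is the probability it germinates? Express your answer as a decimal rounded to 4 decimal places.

Total: 60 + 185 + 20 + 135 + 100 = 500.
P(I) = 60/500 = 0.12. P(II) = 185/500 = 0.37. P(III) = 20/500 = 0.04. P(IV) = 135/500 = 0.27. P(V) = 100/500 = 0.2.
By the law of total probability,
P(G) = P(G|I)·P(I) + P(G|II)·P(II) + P(G|III)·P(III) + P(G|IV)·P(IV) + P(G|V)·P(V)
      = 0.935·0.12 + 0.878·0.37 + 0.903·0.04 + 0.709·0.27 + 0.604·0.2
      = 0.1122 + 0.32486 + 0.03612 + 0.19143 + 0.1208 = 0.78541

0.7854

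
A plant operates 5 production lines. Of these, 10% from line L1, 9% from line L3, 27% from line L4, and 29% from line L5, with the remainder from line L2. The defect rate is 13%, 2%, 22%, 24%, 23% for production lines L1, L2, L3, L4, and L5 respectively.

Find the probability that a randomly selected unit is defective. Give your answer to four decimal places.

P(L2) = 1 − (0.1 + 0.09 + 0.27 + 0.29) = 0.25.
P(D) = P(D|L1)·P(L1) + P(D|L2)·P(L2) + P(D|L3)·P(L3) + P(D|L4)·P(L4) + P(D|L5)·P(L5)
      = 0.13·0.1 + 0.02·0.25 + 0.22·0.09 + 0.24·0.27 + 0.23·0.29
      = 0.013 + 0.005 + 0.0198 + 0.0648 + 0.0667 = 0.1693

0.1693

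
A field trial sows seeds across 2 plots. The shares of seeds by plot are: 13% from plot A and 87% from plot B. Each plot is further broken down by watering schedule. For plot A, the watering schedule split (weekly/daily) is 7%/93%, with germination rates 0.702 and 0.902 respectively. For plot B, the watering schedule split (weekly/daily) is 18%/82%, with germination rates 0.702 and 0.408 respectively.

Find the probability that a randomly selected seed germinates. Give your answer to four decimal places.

P(G|A) = 0.07·0.702 + 0.93·0.902 = 0.04914 + 0.83886 = 0.888
P(G|B) = 0.18·0.702 + 0.82·0.408 = 0.12636 + 0.33456 = 0.46092
By total probability over the outer partition,
P(G) = 0.13·0.888 + 0.87·0.46092
      = 0.11544 + 0.4010004 = 0.5164404

P(G) ≈ 0.5164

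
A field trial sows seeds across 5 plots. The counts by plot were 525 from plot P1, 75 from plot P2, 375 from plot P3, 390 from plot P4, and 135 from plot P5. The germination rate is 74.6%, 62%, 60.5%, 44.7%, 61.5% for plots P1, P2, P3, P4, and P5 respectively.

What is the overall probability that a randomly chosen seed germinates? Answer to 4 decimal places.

Total: 525 + 75 + 375 + 390 + 135 = 1500.
P(P1) = 525/1500 = 0.35. P(P2) = 75/1500 = 0.05. P(P3) = 375/1500 = 0.25. P(P4) = 390/1500 = 0.26. P(P5) = 135/1500 = 0.09.
By the law of total probability,
P(G) = P(G|P1)·P(P1) + P(G|P2)·P(P2) + P(G|P3)·P(P3) + P(G|P4)·P(P4) + P(G|P5)·P(P5)
      = 0.746·0.35 + 0.62·0.05 + 0.605·0.25 + 0.447·0.26 + 0.615·0.09
      = 0.2611 + 0.031 + 0.15125 + 0.11622 + 0.05535 = 0.61492

P(G) ≈ 0.6149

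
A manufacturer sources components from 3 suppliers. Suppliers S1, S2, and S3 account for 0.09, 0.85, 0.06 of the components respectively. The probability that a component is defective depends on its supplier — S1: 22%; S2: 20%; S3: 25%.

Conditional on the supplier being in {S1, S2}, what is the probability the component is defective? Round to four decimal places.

0.2019

Let S = {S1, S2}.
P(S) = 0.09 + 0.85 = 0.94.
P(D ∩ S) = 0.22·0.09 + 0.2·0.85 = 0.0198 + 0.17 = 0.1898.
P(D | S) = 0.1898 / 0.94 = 0.201915…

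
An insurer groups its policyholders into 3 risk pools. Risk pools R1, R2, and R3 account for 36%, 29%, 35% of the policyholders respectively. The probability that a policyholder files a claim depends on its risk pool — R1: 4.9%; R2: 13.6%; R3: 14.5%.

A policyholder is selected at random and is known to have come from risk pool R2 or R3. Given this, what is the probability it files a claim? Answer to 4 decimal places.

Let S = {R2, R3}.
P(S) = 0.29 + 0.35 = 0.64.
P(C ∩ S) = 0.136·0.29 + 0.145·0.35 = 0.03944 + 0.05075 = 0.09019.
P(C | S) = 0.09019 / 0.64 = 0.140922…

P(C|S) ≈ 0.1409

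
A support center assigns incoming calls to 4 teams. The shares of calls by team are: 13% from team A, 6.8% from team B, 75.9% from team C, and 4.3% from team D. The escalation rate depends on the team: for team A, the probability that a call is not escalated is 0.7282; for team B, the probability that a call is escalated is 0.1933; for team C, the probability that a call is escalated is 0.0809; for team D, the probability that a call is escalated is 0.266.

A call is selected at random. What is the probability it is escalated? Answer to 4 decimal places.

P(E|A) = 1 − 0.7282 = 0.2718.
P(E) = P(E|A)·P(A) + P(E|B)·P(B) + P(E|C)·P(C) + P(E|D)·P(D)
      = 0.2718·0.13 + 0.1933·0.068 + 0.0809·0.759 + 0.266·0.043
      = 0.035334 + 0.0131444 + 0.0614031 + 0.011438 = 0.1213195

P(E) ≈ 0.1213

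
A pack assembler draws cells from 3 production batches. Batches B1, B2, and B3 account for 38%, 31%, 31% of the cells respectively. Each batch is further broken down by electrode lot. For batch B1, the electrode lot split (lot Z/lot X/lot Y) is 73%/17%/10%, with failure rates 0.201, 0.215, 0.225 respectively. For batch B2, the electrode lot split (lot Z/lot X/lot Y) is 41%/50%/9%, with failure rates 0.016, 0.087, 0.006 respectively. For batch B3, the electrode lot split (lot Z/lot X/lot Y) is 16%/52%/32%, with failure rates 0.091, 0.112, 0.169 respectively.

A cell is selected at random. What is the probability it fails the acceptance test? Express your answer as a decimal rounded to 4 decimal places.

P(F|B1) = 0.73·0.201 + 0.17·0.215 + 0.1·0.225 = 0.14673 + 0.03655 + 0.0225 = 0.20578
P(F|B2) = 0.41·0.016 + 0.5·0.087 + 0.09·0.006 = 0.00656 + 0.0435 + 0.00054 = 0.0506
P(F|B3) = 0.16·0.091 + 0.52·0.112 + 0.32·0.169 = 0.01456 + 0.05824 + 0.05408 = 0.12688
By total probability over the outer partition,
P(F) = 0.38·0.20578 + 0.31·0.0506 + 0.31·0.12688
      = 0.0781964 + 0.015686 + 0.0393328 = 0.1332152

0.1332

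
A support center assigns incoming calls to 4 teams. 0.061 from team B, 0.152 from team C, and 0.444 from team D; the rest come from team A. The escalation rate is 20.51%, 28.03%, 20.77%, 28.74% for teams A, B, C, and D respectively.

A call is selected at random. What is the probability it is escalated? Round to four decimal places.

P(A) = 1 − (0.061 + 0.152 + 0.444) = 0.343.
Using total probability over the partition,
P(E) = P(E|A)·P(A) + P(E|B)·P(B) + P(E|C)·P(C) + P(E|D)·P(D)
      = 0.2051·0.343 + 0.2803·0.061 + 0.2077·0.152 + 0.2874·0.444
      = 0.0703493 + 0.0170983 + 0.0315704 + 0.1276056 = 0.2466236

P(E) ≈ 0.2466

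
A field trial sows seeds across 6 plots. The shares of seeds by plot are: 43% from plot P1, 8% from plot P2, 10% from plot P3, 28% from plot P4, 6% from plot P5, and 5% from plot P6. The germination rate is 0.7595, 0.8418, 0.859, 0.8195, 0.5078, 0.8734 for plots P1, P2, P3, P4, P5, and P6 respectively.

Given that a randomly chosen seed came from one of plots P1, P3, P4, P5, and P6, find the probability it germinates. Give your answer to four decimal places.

P(G|S) ≈ 0.7784

Let S = {P1, P3, P4, P5, P6}.
P(S) = 0.43 + 0.1 + 0.28 + 0.06 + 0.05 = 0.92.
P(G ∩ S) = 0.7595·0.43 + 0.859·0.1 + 0.8195·0.28 + 0.5078·0.06 + 0.8734·0.05 = 0.326585 + 0.0859 + 0.22946 + 0.030468 + 0.04367 = 0.716083.
P(G | S) = 0.716083 / 0.92 = 0.778351…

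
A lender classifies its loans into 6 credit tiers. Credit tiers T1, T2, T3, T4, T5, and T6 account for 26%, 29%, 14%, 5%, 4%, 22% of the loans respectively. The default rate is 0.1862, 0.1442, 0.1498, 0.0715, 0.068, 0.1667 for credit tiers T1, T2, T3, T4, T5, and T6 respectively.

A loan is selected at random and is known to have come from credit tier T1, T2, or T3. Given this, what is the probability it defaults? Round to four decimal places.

Let S = {T1, T2, T3}.
P(S) = 0.26 + 0.29 + 0.14 = 0.69.
P(D ∩ S) = 0.1862·0.26 + 0.1442·0.29 + 0.1498·0.14 = 0.048412 + 0.041818 + 0.020972 = 0.111202.
P(D | S) = 0.111202 / 0.69 = 0.161162…

P(D|S) ≈ 0.1612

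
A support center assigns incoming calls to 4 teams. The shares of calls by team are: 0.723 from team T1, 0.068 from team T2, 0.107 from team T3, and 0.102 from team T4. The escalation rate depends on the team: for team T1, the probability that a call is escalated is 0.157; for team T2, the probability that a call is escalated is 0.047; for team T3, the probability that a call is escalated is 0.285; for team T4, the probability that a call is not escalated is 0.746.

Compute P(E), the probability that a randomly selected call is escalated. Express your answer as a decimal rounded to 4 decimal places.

P(E|T4) = 1 − 0.746 = 0.254.
P(E) = P(E|T1)·P(T1) + P(E|T2)·P(T2) + P(E|T3)·P(T3) + P(E|T4)·P(T4)
      = 0.157·0.723 + 0.047·0.068 + 0.285·0.107 + 0.254·0.102
      = 0.113511 + 0.003196 + 0.030495 + 0.025908 = 0.17311

P(E) ≈ 0.1731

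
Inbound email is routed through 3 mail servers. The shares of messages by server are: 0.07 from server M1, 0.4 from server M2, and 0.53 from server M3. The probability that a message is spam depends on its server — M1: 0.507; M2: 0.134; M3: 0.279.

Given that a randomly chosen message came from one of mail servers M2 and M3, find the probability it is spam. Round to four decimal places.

Let J = {M2, M3}.
P(J) = 0.4 + 0.53 = 0.93.
P(S ∩ J) = 0.134·0.4 + 0.279·0.53 = 0.0536 + 0.14787 = 0.20147.
P(S | J) = 0.20147 / 0.93 = 0.216634…

0.2166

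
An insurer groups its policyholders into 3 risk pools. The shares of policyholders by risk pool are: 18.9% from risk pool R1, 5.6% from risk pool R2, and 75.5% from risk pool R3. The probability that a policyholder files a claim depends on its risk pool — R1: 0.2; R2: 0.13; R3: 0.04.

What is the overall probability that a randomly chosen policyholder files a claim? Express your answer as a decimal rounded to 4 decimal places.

By the law of total probability,
P(C) = P(C|R1)·P(R1) + P(C|R2)·P(R2) + P(C|R3)·P(R3)
      = 0.2·0.189 + 0.13·0.056 + 0.04·0.755
      = 0.0378 + 0.00728 + 0.0302 = 0.07528

P(C) ≈ 0.0753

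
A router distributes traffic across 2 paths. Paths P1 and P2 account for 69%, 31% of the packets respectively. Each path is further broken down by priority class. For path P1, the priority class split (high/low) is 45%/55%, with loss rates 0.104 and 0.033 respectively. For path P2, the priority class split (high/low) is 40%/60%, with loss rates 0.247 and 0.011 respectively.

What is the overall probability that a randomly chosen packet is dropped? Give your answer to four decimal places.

P(L|P1) = 0.45·0.104 + 0.55·0.033 = 0.0468 + 0.01815 = 0.06495
P(L|P2) = 0.4·0.247 + 0.6·0.011 = 0.0988 + 0.0066 = 0.1054
Then overall,
P(L) = 0.69·0.06495 + 0.31·0.1054
      = 0.0448155 + 0.032674 = 0.0774895

P(L) ≈ 0.0775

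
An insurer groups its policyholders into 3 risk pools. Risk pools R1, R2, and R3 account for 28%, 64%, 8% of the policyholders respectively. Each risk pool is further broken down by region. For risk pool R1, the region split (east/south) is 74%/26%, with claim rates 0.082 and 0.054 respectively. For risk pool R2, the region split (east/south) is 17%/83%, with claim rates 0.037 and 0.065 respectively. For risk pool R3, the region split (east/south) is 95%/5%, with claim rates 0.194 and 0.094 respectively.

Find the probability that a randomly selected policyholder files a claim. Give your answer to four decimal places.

P(C|R1) = 0.74·0.082 + 0.26·0.054 = 0.06068 + 0.01404 = 0.07472
P(C|R2) = 0.17·0.037 + 0.83·0.065 = 0.00629 + 0.05395 = 0.06024
P(C|R3) = 0.95·0.194 + 0.05·0.094 = 0.1843 + 0.0047 = 0.189
Then overall,
P(C) = 0.28·0.07472 + 0.64·0.06024 + 0.08·0.189
      = 0.0209216 + 0.0385536 + 0.01512 = 0.0745952

P(C) ≈ 0.0746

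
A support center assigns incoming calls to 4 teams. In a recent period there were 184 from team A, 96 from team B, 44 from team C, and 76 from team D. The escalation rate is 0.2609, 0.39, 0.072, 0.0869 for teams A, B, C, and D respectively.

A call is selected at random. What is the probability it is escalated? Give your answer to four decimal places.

Total: 184 + 96 + 44 + 76 = 400.
P(A) = 184/400 = 0.46. P(B) = 96/400 = 0.24. P(C) = 44/400 = 0.11. P(D) = 76/400 = 0.19.
By the law of total probability,
P(E) = P(E|A)·P(A) + P(E|B)·P(B) + P(E|C)·P(C) + P(E|D)·P(D)
      = 0.2609·0.46 + 0.39·0.24 + 0.072·0.11 + 0.0869·0.19
      = 0.120014 + 0.0936 + 0.00792 + 0.016511 = 0.238045

0.2380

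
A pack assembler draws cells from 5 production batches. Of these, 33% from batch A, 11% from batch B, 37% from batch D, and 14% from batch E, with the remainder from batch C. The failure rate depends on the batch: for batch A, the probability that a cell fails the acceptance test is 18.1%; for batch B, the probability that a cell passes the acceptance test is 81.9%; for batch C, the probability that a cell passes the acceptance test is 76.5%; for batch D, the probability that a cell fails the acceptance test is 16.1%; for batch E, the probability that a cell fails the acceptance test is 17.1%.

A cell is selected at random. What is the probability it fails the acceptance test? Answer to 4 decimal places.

0.1749

P(C) = 1 − (0.33 + 0.11 + 0.37 + 0.14) = 0.05.
P(F|B) = 1 − 0.819 = 0.181.
P(F|C) = 1 − 0.765 = 0.235.
P(F) = P(F|A)·P(A) + P(F|B)·P(B) + P(F|C)·P(C) + P(F|D)·P(D) + P(F|E)·P(E)
      = 0.181·0.33 + 0.181·0.11 + 0.235·0.05 + 0.161·0.37 + 0.171·0.14
      = 0.05973 + 0.01991 + 0.01175 + 0.05957 + 0.02394 = 0.1749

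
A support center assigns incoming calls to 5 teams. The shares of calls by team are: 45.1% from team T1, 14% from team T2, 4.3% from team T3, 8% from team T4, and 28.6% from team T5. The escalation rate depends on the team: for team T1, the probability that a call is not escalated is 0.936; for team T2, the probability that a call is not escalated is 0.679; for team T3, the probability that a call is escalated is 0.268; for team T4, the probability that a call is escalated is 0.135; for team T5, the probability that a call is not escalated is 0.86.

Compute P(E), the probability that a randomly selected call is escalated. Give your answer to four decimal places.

0.1362

P(E|T1) = 1 − 0.936 = 0.064.
P(E|T2) = 1 − 0.679 = 0.321.
P(E|T5) = 1 − 0.86 = 0.14.
By the law of total probability,
P(E) = P(E|T1)·P(T1) + P(E|T2)·P(T2) + P(E|T3)·P(T3) + P(E|T4)·P(T4) + P(E|T5)·P(T5)
      = 0.064·0.451 + 0.321·0.14 + 0.268·0.043 + 0.135·0.08 + 0.14·0.286
      = 0.028864 + 0.04494 + 0.011524 + 0.0108 + 0.04004 = 0.136168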